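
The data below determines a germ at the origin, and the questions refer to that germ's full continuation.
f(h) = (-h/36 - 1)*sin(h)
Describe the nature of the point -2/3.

There is no denominator, hence no pole anywhere.
The factor sin(h) is entire.
So the germ continues analytically to -2/3.

The point is a regular point.


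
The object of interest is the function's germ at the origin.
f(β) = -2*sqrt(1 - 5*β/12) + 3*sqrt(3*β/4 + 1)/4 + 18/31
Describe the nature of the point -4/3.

The point is an algebraic (square-root) branch point.

The term (3/4)*sqrt(1 - β/(-4/3)) has argument 1 - -4/3/(-4/3) = 0 at -4/3: a square-root (algebraic, two-sheeted) branch point; the remaining terms are analytic or single-valued there.


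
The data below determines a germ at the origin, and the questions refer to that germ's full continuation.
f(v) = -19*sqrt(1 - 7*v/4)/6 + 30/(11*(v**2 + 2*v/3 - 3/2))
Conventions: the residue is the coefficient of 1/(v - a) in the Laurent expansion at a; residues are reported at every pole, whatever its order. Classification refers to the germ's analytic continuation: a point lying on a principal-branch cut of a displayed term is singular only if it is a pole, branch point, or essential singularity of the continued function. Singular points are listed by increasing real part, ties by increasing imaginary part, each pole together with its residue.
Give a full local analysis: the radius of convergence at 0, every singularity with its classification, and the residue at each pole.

Radius of convergence at 0: 4/7.
At -1/3 - (1/6)*sqrt(58): a pole of order 1; residue -(45/319)*sqrt(58).
At 4/7: an algebraic (square-root) branch point.
At -1/3 + (1/6)*sqrt(58): a pole of order 1; residue (45/319)*sqrt(58).

Denominator factor (v**2 + 2*v/3 - 3/2): discriminant 58/9, real irrational roots -1/3 + (1/6)*sqrt(58) and -1/3 - (1/6)*sqrt(58); poles of order 1, moduli -1/3 + (1/6)*sqrt(58) and 1/3 + (1/6)*sqrt(58).
Branch term (-19/6)*sqrt(1 - v/(4/7)): its argument vanishes at v = 4/7, a square-root branch point, modulus 4/7.
The radius of convergence is the smallest modulus among the singular points: 4/7.
The branch term is analytic at -1/3 - (1/6)*sqrt(58) and contributes nothing to the residue; only the rational part matters.
The factor v**2 + 2*v/3 - 3/2 splits as (v - a)(v - a') with a = -1/3 - (1/6)*sqrt(58), a' = -1/3 + (1/6)*sqrt(58). At the order-1 pole a set g(v) = (v - a)*(rational part) = [30/11] / (v - a').
Simple pole: residue = g(a) at a = -1/3 - (1/6)*sqrt(58), which is -(45/319)*sqrt(58).
The branch term is analytic at -1/3 + (1/6)*sqrt(58) and contributes nothing to the residue; only the rational part matters.
The factor v**2 + 2*v/3 - 3/2 splits as (v - a)(v - a') with a = -1/3 + (1/6)*sqrt(58), a' = -1/3 - (1/6)*sqrt(58). At the order-1 pole a set g(v) = (v - a)*(rational part) = [30/11] / (v - a').
Simple pole: residue = g(a) at a = -1/3 + (1/6)*sqrt(58), which is (45/319)*sqrt(58).
List the singular points by increasing real part (a conjugate pair: the negative imaginary part first).


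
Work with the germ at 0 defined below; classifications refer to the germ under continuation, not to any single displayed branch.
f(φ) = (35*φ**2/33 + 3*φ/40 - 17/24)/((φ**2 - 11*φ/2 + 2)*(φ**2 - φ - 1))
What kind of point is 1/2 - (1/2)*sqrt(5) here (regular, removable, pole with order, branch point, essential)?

The denominator factor φ**2 - φ - 1 vanishes at 1/2 - (1/2)*sqrt(5) and appears to the power 1; the numerator there equals 2429/2640 - (1499/2640)*sqrt(5), nonzero, and no other factor vanishes.
Hence a pole whose order is the multiplicity, 1.

The point is a pole of order 1.


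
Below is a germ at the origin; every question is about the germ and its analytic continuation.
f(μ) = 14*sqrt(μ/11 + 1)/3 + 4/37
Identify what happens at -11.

The term (14/3)*sqrt(1 - μ/(-11)) has argument 1 - -11/(-11) = 0 at -11: a square-root (algebraic, two-sheeted) branch point; the remaining terms are analytic or single-valued there.

The point is an algebraic (square-root) branch point.


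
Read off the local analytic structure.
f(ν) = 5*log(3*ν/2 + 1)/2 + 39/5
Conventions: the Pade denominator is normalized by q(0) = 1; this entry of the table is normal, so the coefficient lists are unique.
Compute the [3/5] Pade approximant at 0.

The Pade approximant has numerator coefficients [39/5, 169652127/6728192, 4739353623/188389376, 331811469/44326912]; denominator coefficients [1, 18515565/6728192, 213145155/94194688, 189709155/376778752, -4817475/376778752, 3983985/3014230016].

Taylor coefficients needed (expand at 0): a_0 = 39/5, a_1 = 15/4, a_2 = -45/16, a_3 = 45/16, a_4 = -405/128, a_5 = 243/64, a_6 = -1215/256, a_7 = 10935/1792, a_8 = -32805/4096.
Write the denominator as Q(ν) = 1 + q1*ν + q2*ν^2 + q3*ν^3 + q4*ν^4 + q5*ν^5. Requiring Q*f - P = O(ν^9) with deg P <= 3 kills the coefficients of ν^4..ν^8 in Q*f:
  ν^4: a_4 + q1*a_3 + q2*a_2 + q3*a_1 + q4*a_0 = 0, i.e. -405/128 + (45/16)*q1 + (-45/16)*q2 + (15/4)*q3 + (39/5)*q4 = 0.
  ν^5: a_5 + q1*a_4 + q2*a_3 + q3*a_2 + q4*a_1 + q5*a_0 = 0, i.e. 243/64 + (-405/128)*q1 + (45/16)*q2 + (-45/16)*q3 + (15/4)*q4 + (39/5)*q5 = 0.
  ν^6: a_6 + q1*a_5 + q2*a_4 + q3*a_3 + q4*a_2 + q5*a_1 = 0, i.e. -1215/256 + (243/64)*q1 + (-405/128)*q2 + (45/16)*q3 + (-45/16)*q4 + (15/4)*q5 = 0.
  ν^7: a_7 + q1*a_6 + q2*a_5 + q3*a_4 + q4*a_3 + q5*a_2 = 0, i.e. 10935/1792 + (-1215/256)*q1 + (243/64)*q2 + (-405/128)*q3 + (45/16)*q4 + (-45/16)*q5 = 0.
  ν^8: a_8 + q1*a_7 + q2*a_6 + q3*a_5 + q4*a_4 + q5*a_3 = 0, i.e. -32805/4096 + (10935/1792)*q1 + (-1215/256)*q2 + (243/64)*q3 + (-405/128)*q4 + (45/16)*q5 = 0.
Solving this linear system: q1 = 18515565/6728192, q2 = 213145155/94194688, q3 = 189709155/376778752, q4 = -4817475/376778752, q5 = 3983985/3014230016.
The numerator is Q*f truncated at degree 3: P0 = a_0 = 39/5; P1 = a_1 + q1*a_0 = 169652127/6728192; P2 = a_2 + q1*a_1 + q2*a_0 = 4739353623/188389376; P3 = a_3 + q1*a_2 + q2*a_1 + q3*a_0 = 331811469/44326912.


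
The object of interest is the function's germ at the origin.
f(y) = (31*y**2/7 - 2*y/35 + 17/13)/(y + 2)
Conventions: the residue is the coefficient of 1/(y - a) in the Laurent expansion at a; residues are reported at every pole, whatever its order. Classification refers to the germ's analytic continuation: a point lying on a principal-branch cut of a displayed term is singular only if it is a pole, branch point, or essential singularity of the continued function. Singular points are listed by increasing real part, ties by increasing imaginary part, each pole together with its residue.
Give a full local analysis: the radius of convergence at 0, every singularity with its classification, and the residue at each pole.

Radius of convergence at 0: 2.
At -2: a pole of order 1; residue 8707/455.

Denominator factor (y + 2): pole of order 1 at -2, modulus 2.
The radius of convergence is the smallest modulus among the singular points: 2.
At the order-1 pole -2 set g(y) = (y - (-2))*f(y) = 31*y**2/7 - 2*y/35 + 17/13.
Simple pole: residue = g(a) at a = -2, which is 8707/455.


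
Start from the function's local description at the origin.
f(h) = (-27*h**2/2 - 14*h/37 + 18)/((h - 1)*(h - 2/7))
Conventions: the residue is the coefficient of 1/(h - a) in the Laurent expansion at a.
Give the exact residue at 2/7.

The residue is -6088/259.

At the order-1 pole 2/7 set g(h) = (h - (2/7))*f(h) = (-27*h**2/2 - 14*h/37 + 18)/(h - 1).
Simple pole: residue = g(a) at a = 2/7, which is -6088/259.


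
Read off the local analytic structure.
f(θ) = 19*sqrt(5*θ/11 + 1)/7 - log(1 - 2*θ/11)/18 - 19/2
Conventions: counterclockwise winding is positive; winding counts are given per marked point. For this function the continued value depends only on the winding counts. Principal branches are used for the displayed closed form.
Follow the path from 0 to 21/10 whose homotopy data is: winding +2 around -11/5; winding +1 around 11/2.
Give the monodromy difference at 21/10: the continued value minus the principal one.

The rational part is single-valued and drops out of the difference; each branch term changes only by its own monodromy.
(19/7)*sqrt(1 - θ/(-11/5)): winding +2 is even, the square root returns to the same sheet, contribution 0.
(-1/18)*log(1 - θ/(11/2)): each positive loop around 11/2 adds 2*pi*i to the log, so winding +1 contributes (-1/18)*(1)*2*pi*i = -(1/9)*pi*i.
Summing the contributions at θ = 21/10 gives -(1/9)*pi*i.

Continued minus principal equals -(1/9)*pi*i.


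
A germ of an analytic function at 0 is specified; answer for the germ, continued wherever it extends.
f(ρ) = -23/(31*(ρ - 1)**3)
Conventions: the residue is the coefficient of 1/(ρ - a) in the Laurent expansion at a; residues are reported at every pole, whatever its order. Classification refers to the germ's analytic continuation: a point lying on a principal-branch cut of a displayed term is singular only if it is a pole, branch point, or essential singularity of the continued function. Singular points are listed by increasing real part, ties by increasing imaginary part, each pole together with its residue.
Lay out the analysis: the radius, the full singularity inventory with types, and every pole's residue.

Radius of convergence at 0: 1.
At 1: a pole of order 3; residue 0.

Denominator factor (ρ - 1)^3: pole of order 3 at 1, modulus 1.
The radius of convergence is the smallest modulus among the singular points: 1.
At the order-3 pole 1 set g(ρ) = (ρ - (1))^3*f(ρ) = -23/31.
Order-3 pole: residue = g''(a)/2; g''(1) = 0, so the residue is 0.


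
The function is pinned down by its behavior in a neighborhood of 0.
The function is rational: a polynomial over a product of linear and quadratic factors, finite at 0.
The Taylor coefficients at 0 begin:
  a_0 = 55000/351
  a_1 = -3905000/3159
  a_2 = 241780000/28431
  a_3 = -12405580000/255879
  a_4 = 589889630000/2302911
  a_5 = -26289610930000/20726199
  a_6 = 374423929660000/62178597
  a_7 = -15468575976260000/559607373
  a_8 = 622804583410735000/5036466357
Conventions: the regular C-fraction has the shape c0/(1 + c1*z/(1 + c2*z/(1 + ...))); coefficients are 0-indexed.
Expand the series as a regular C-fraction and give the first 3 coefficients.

The regular C-fraction coefficients are [55000/351, 71/9, -215/213].

Taylor coefficients (read off): a_0 = 55000/351, a_1 = -3905000/3159, a_2 = 241780000/28431.
c0 = a_0 = 55000/351. Peel one level at a time: if S = 1 + c*z/S' with S'(0) = 1, then c is the z-coefficient of S and S' = c*z/(S - 1).
S_1 = c0/f = 1 + (71/9)*z + (215/27)*z^2 + ...; c1 = 71/9.
S_2 = c1*z/(S_1 - 1) = 1 + (-215/213)*z + ...; c2 = -215/213.


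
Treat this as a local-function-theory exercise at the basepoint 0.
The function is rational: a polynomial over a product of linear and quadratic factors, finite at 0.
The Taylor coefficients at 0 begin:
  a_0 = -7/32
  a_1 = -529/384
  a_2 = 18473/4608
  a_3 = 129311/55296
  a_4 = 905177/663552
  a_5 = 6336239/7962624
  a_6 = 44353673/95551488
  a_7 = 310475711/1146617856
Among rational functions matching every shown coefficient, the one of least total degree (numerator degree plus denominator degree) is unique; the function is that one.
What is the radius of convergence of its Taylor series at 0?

The radius of convergence is 12/7.

No rational of total degree below 3 reproduces all 8 coefficients; solving the [2/1] Pade equations on them gives f(κ) = (-33*κ**2/4 + 15*κ/7 + 3/8)/(κ - 12/7), whose expansion matches every shown term.
Denominator factor (κ - 12/7): pole of order 1 at 12/7, modulus 12/7.
The radius of convergence is the smallest modulus among the singular points: 12/7.


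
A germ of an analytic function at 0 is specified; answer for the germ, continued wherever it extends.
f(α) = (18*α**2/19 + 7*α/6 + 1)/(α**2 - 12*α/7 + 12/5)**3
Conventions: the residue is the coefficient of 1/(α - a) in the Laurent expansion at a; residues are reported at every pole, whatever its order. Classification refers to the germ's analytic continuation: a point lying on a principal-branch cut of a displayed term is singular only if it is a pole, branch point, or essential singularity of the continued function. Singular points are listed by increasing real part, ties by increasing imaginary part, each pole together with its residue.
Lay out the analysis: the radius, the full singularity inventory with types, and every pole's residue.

Radius of convergence at 0: (2/5)*sqrt(15).
At (6/7) - ((2/35)*sqrt(510))*i: a pole of order 3; residue ((12860785/1720571904)*sqrt(510))*i.
At (6/7) + ((2/35)*sqrt(510))*i: a pole of order 3; residue -((12860785/1720571904)*sqrt(510))*i.


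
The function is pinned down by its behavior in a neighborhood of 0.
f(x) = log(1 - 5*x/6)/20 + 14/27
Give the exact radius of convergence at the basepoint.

Branch term (1/20)*log(1 - x/(6/5)): its argument vanishes at x = 6/5, a logarithmic branch point, modulus 6/5.
The radius of convergence is the smallest modulus among the singular points: 6/5.

The radius of convergence is 6/5.


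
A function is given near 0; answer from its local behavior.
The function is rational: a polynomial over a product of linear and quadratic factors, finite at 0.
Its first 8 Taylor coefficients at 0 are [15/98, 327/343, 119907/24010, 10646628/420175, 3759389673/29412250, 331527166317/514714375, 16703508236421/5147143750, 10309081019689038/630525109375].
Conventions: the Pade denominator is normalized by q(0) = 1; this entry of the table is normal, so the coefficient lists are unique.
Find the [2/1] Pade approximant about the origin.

Taylor coefficients needed (read off): a_0 = 15/98, a_1 = 327/343, a_2 = 119907/24010, a_3 = 10646628/420175.
Write the denominator as Q(χ) = 1 + q1*χ. Requiring Q*f - P = O(χ^4) with deg P <= 2 kills the coefficients of χ^3..χ^3 in Q*f:
  χ^3: a_3 + q1*a_2 = 0, i.e. 10646628/420175 + (119907/24010)*q1 = 0.
Solving this linear system: q1 = -7097752/1398915.
The numerator is Q*f truncated at degree 2: P0 = a_0 = 15/98; P1 = a_1 + q1*a_0 = 807745/4569789; P2 = a_2 + q1*a_1 = 10042205/63977046.

The Pade approximant has numerator coefficients [15/98, 807745/4569789, 10042205/63977046]; denominator coefficients [1, -7097752/1398915].


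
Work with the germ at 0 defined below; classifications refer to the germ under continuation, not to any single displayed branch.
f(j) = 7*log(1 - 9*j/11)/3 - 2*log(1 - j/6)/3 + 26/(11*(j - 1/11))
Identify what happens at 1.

Denominator factors: j - 1/11 = 10/11 at j = 1 — none vanishes.
Branch term log(1 - j/(6)): argument at 1 is 5/6, nonzero, so 1 is not its branch point (a point on a principal cut is still regular for the continued germ).
Branch term log(1 - j/(11/9)): argument at 1 is 2/11, nonzero, so 1 is not its branch point (a point on a principal cut is still regular for the continued germ).
So the germ continues analytically to 1.

The point is a regular point.


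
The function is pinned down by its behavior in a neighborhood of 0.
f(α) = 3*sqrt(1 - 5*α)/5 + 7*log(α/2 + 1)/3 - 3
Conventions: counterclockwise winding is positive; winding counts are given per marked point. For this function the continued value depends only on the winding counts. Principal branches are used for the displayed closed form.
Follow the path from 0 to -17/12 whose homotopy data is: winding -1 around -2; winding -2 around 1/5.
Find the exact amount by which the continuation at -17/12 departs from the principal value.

Continued minus principal equals -(14/3)*pi*i.

The rational part is single-valued and drops out of the difference; each branch term changes only by its own monodromy.
(3/5)*sqrt(1 - α/(1/5)): winding -2 is even, the square root returns to the same sheet, contribution 0.
(7/3)*log(1 - α/(-2)): each positive loop around -2 adds 2*pi*i to the log, so winding -1 contributes (7/3)*(-1)*2*pi*i = -(14/3)*pi*i.
Summing the contributions at α = -17/12 gives -(14/3)*pi*i.


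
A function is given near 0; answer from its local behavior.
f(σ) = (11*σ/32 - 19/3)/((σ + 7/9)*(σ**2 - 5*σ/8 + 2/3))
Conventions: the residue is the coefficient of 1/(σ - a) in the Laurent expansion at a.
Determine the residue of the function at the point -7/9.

The residue is -17109/4556.

At the order-1 pole -7/9 set g(σ) = (σ - (-7/9))*f(σ) = (11*σ/32 - 19/3)/(σ**2 - 5*σ/8 + 2/3).
Simple pole: residue = g(a) at a = -7/9, which is -17109/4556.


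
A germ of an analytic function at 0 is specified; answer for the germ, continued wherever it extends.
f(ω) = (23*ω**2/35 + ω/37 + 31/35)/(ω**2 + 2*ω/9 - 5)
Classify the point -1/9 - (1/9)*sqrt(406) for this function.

The point is a pole of order 1.

The denominator factor ω**2 + 2*ω/9 - 5 vanishes at -1/9 - (1/9)*sqrt(406) and appears to the power 1; the numerator there equals 62707/14985 + (1387/104895)*sqrt(406), nonzero, and no other factor vanishes.
Hence a pole whose order is the multiplicity, 1.


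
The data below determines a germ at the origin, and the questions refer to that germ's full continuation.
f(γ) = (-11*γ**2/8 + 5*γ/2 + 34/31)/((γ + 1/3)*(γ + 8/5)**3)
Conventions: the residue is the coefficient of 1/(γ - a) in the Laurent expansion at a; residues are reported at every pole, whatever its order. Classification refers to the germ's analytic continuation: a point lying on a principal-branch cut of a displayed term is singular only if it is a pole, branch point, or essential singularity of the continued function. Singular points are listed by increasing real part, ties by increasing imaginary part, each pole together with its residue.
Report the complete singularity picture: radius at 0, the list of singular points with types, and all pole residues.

Denominator factor (γ + 8/5)^3: pole of order 3 at -8/5, modulus 8/5.
Denominator factor (γ + 1/3): pole of order 1 at -1/3, modulus 1/3.
The radius of convergence is the smallest modulus among the singular points: 1/3.
At the order-3 pole -8/5 set g(γ) = (γ - (-8/5))^3*f(γ) = (-11*γ**2/8 + 5*γ/2 + 34/31)/(γ + 1/3).
Order-3 pole: residue = g''(a)/2; g''(-8/5) = -4875/44764, so the residue is -4875/89528.
At the order-1 pole -1/3 set g(γ) = (γ - (-1/3))*f(γ) = (-11*γ**2/8 + 5*γ/2 + 34/31)/(γ + 8/5)**3.
Simple pole: residue = g(a) at a = -1/3, which is 4875/89528.
List the singular points by increasing real part (a conjugate pair: the negative imaginary part first).

Radius of convergence at 0: 1/3.
At -8/5: a pole of order 3; residue -4875/89528.
At -1/3: a pole of order 1; residue 4875/89528.


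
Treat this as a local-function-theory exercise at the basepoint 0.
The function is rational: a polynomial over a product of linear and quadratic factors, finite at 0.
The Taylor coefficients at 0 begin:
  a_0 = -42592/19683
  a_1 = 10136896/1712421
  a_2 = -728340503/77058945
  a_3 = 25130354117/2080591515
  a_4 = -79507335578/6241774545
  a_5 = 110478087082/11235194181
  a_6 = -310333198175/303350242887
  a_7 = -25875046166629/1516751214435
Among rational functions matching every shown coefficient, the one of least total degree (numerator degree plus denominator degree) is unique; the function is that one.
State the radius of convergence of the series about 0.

The radius of convergence is 9/11.

No rational of total degree below 5 reproduces all 8 coefficients; solving the [2/3] Pade equations on them gives f(r) = (7*r**2/5 - 32*r/29 - 32/27)/(r + 9/11)**3, whose expansion matches every shown term.
Denominator factor (r + 9/11)^3: pole of order 3 at -9/11, modulus 9/11.
The radius of convergence is the smallest modulus among the singular points: 9/11.


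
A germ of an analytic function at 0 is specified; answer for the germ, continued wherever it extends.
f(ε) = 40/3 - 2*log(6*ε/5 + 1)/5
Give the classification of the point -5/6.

The point is a logarithmic branch point.

The term (-2/5)*log(1 - ε/(-5/6)) has argument 1 - -5/6/(-5/6) = 0 at -5/6: a logarithmic (infinitely-sheeted) branch point; the remaining terms are analytic or single-valued there.


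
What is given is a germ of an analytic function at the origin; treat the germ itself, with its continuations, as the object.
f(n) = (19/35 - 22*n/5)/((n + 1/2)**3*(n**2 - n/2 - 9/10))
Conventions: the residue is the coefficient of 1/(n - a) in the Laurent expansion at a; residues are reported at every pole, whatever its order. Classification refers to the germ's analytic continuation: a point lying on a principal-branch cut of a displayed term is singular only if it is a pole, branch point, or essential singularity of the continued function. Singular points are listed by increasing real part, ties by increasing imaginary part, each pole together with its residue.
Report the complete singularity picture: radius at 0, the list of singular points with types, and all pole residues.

Radius of convergence at 0: 1/2.
At 1/4 - (1/20)*sqrt(385): a pole of order 1; residue 4335/56 + (17117/4312)*sqrt(385).
At -1/2: a pole of order 3; residue -4335/28.
At 1/4 + (1/20)*sqrt(385): a pole of order 1; residue 4335/56 - (17117/4312)*sqrt(385).


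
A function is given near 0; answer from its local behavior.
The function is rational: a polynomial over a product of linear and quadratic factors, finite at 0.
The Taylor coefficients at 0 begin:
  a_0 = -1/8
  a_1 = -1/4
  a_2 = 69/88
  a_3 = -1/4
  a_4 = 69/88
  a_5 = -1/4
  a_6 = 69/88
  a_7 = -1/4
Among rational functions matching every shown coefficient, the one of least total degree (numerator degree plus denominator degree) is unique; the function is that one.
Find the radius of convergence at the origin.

No rational of total degree below 4 reproduces all 8 coefficients; solving the [2/2] Pade equations on them gives f(ω) = (-10*ω**2/11 + ω/4 + 1/8)/((ω - 1)*(ω + 1)), whose expansion matches every shown term.
Denominator factor (ω + 1): pole of order 1 at -1, modulus 1.
Denominator factor (ω - 1): pole of order 1 at 1, modulus 1.
The radius of convergence is the smallest modulus among the singular points: 1.

The radius of convergence is 1.


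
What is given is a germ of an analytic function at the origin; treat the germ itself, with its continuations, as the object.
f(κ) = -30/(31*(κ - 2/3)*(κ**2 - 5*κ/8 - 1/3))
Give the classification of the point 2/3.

The point is a pole of order 1.

The denominator factor κ - 2/3 vanishes at 2/3 and appears to the power 1; the numerator there equals -30/31, nonzero, and no other factor vanishes.
Hence a pole whose order is the multiplicity, 1.


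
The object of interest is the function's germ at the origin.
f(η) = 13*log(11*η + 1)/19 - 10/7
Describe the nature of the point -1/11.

The term (13/19)*log(1 - η/(-1/11)) has argument 1 - -1/11/(-1/11) = 0 at -1/11: a logarithmic (infinitely-sheeted) branch point; the remaining terms are analytic or single-valued there.

The point is a logarithmic branch point.


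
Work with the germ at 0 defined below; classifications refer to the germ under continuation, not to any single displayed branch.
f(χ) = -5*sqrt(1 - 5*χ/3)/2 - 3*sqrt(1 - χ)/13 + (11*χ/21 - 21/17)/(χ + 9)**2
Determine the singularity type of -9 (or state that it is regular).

The point is a pole of order 2.

The denominator factor χ + 9 vanishes at -9 and appears to the power 2; the numerator there equals -708/119, nonzero, and no other factor vanishes.
The branch terms are analytic at this point.
Hence a pole whose order is the multiplicity, 2.


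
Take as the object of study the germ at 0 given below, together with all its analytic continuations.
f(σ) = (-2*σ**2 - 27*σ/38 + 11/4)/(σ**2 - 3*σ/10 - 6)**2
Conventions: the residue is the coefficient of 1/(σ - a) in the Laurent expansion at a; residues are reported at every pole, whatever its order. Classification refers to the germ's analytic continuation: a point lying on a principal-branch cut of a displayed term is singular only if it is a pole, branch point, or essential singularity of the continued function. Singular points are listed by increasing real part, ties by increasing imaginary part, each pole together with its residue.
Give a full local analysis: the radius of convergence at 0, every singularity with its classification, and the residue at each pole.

Denominator factor (σ**2 - 3*σ/10 - 6)^2: discriminant 2409/100, real irrational roots 3/20 + (1/20)*sqrt(2409) and 3/20 - (1/20)*sqrt(2409); poles of order 2, moduli 3/20 + (1/20)*sqrt(2409) and -3/20 + (1/20)*sqrt(2409).
The radius of convergence is the smallest modulus among the singular points: -3/20 + (1/20)*sqrt(2409).
The factor σ**2 - 3*σ/10 - 6 splits as (σ - a)(σ - a') with a = 3/20 - (1/20)*sqrt(2409), a' = 3/20 + (1/20)*sqrt(2409). At the order-2 pole a set g(σ) = (σ - a)^2*f(σ) = [-2*σ**2 - 27*σ/38 + 11/4] / (σ - a')^2.
Order-2 pole: residue = g'(a); g'(3/20 - (1/20)*sqrt(2409)) = (556450/110262339)*sqrt(2409), so the residue is (556450/110262339)*sqrt(2409).
The factor σ**2 - 3*σ/10 - 6 splits as (σ - a)(σ - a') with a = 3/20 + (1/20)*sqrt(2409), a' = 3/20 - (1/20)*sqrt(2409). At the order-2 pole a set g(σ) = (σ - a)^2*f(σ) = [-2*σ**2 - 27*σ/38 + 11/4] / (σ - a')^2.
Order-2 pole: residue = g'(a); g'(3/20 + (1/20)*sqrt(2409)) = -(556450/110262339)*sqrt(2409), so the residue is -(556450/110262339)*sqrt(2409).
List the singular points by increasing real part (a conjugate pair: the negative imaginary part first).

Radius of convergence at 0: -3/20 + (1/20)*sqrt(2409).
At 3/20 - (1/20)*sqrt(2409): a pole of order 2; residue (556450/110262339)*sqrt(2409).
At 3/20 + (1/20)*sqrt(2409): a pole of order 2; residue -(556450/110262339)*sqrt(2409).


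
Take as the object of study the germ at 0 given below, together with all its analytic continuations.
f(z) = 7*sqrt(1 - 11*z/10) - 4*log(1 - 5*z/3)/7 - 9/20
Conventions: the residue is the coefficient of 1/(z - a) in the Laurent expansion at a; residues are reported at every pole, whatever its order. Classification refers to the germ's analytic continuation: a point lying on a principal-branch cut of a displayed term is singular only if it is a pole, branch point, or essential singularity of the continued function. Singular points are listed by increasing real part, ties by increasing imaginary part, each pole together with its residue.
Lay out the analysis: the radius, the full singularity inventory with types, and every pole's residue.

Radius of convergence at 0: 3/5.
At 3/5: a logarithmic branch point.
At 10/11: an algebraic (square-root) branch point.

Branch term (-4/7)*log(1 - z/(3/5)): its argument vanishes at z = 3/5, a logarithmic branch point, modulus 3/5.
Branch term (7)*sqrt(1 - z/(10/11)): its argument vanishes at z = 10/11, a square-root branch point, modulus 10/11.
The radius of convergence is the smallest modulus among the singular points: 3/5.
List the singular points by increasing real part (a conjugate pair: the negative imaginary part first).


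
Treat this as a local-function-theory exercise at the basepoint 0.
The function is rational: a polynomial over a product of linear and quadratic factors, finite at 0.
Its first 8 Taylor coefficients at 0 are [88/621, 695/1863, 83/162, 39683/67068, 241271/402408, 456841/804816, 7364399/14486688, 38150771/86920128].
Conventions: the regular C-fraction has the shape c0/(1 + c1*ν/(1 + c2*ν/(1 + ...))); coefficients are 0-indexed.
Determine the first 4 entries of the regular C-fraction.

Taylor coefficients (read off): a_0 = 88/621, a_1 = 695/1863, a_2 = 83/162, a_3 = 39683/67068.
c0 = a_0 = 88/621. Peel one level at a time: if S = 1 + c*ν/S' with S'(0) = 1, then c is the ν-coefficient of S and S' = c*ν/(S - 1).
S_1 = c0/f = 1 + (-695/264)*ν + (231037/69696)*ν^2 + ...; c1 = -695/264.
S_2 = c1*ν/(S_1 - 1) = 1 + (231037/183480)*ν + (1304711/4347225)*ν^2 + ...; c2 = 231037/183480.
S_3 = c2*ν/(S_2 - 1) = 1 + (-114814568/481712145)*ν + ...; c3 = -114814568/481712145.

The regular C-fraction coefficients are [88/621, -695/264, 231037/183480, -114814568/481712145].


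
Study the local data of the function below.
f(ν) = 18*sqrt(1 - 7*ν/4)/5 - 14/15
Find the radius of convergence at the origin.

The radius of convergence is 4/7.

Branch term (18/5)*sqrt(1 - ν/(4/7)): its argument vanishes at ν = 4/7, a square-root branch point, modulus 4/7.
The radius of convergence is the smallest modulus among the singular points: 4/7.


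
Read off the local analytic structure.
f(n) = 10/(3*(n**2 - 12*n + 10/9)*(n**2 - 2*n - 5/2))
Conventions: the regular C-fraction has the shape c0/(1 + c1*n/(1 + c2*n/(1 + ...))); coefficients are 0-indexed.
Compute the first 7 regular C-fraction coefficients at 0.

Taylor coefficients (expand at 0): a_0 = -6/5, a_1 = -12, a_2 = -16221/125, a_3 = -173664/125, a_4 = -93058647/6250, a_5 = -498603513/3125, a_6 = -534304814829/312500.
c0 = a_0 = -6/5. Peel one level at a time: if S = 1 + c*n/S' with S'(0) = 1, then c is the n-coefficient of S and S' = c*n/(S - 1).
S_1 = c0/f = 1 + (-10)*n + (-407/50)*n^2 + ...; c1 = -10.
S_2 = c1*n/(S_1 - 1) = 1 + (-407/500)*n + (291649/250000)*n^2 + ...; c2 = -407/500.
S_3 = c2*n/(S_2 - 1) = 1 + (291649/203500)*n + (56178/165649)*n^2 + ...; c3 = 291649/203500.
S_4 = c3*n/(S_3 - 1) = 1 + (-28089000/118701143)*n + (-6074352000/85059139201)*n^2 + ...; c4 = -28089000/118701143.
S_5 = c4*n/(S_4 - 1) = 1 + (-274695696/910236529)*n + (7326/9740641)*n^2 + ...; c5 = -274695696/910236529.
S_6 = c5*n/(S_5 - 1) = 1 + (291649/117025016)*n + ...; c6 = 291649/117025016.

The regular C-fraction coefficients are [-6/5, -10, -407/500, 291649/203500, -28089000/118701143, -274695696/910236529, 291649/117025016].


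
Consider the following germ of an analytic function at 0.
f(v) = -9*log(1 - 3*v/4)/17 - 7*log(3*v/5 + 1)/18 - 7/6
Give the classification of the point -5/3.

The term (-7/18)*log(1 - v/(-5/3)) has argument 1 - -5/3/(-5/3) = 0 at -5/3: a logarithmic (infinitely-sheeted) branch point; the remaining terms are analytic or single-valued there.

The point is a logarithmic branch point.


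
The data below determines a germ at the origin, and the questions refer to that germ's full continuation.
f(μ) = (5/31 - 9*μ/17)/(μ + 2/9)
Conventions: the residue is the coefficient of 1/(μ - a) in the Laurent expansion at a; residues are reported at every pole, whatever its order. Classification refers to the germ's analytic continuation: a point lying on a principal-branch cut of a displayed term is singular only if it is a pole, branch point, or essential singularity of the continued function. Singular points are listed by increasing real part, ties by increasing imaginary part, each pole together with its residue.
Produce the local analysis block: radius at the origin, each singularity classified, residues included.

Radius of convergence at 0: 2/9.
At -2/9: a pole of order 1; residue 147/527.

Denominator factor (μ + 2/9): pole of order 1 at -2/9, modulus 2/9.
The radius of convergence is the smallest modulus among the singular points: 2/9.
At the order-1 pole -2/9 set g(μ) = (μ - (-2/9))*f(μ) = 5/31 - 9*μ/17.
Simple pole: residue = g(a) at a = -2/9, which is 147/527.


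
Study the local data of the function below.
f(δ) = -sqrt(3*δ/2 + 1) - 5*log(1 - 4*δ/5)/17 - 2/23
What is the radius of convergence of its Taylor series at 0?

Branch term (-1)*sqrt(1 - δ/(-2/3)): its argument vanishes at δ = -2/3, a square-root branch point, modulus 2/3.
Branch term (-5/17)*log(1 - δ/(5/4)): its argument vanishes at δ = 5/4, a logarithmic branch point, modulus 5/4.
The radius of convergence is the smallest modulus among the singular points: 2/3.

The radius of convergence is 2/3.


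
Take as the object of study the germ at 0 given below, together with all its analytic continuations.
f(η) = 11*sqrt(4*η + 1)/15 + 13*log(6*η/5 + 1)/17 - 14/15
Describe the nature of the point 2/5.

There is no denominator, hence no pole anywhere.
Branch term sqrt(1 - η/(-1/4)): argument at 2/5 is 13/5, nonzero, so 2/5 is not its branch point (a point on a principal cut is still regular for the continued germ).
Branch term log(1 - η/(-5/6)): argument at 2/5 is 37/25, nonzero, so 2/5 is not its branch point (a point on a principal cut is still regular for the continued germ).
So the germ continues analytically to 2/5.

The point is a regular point.


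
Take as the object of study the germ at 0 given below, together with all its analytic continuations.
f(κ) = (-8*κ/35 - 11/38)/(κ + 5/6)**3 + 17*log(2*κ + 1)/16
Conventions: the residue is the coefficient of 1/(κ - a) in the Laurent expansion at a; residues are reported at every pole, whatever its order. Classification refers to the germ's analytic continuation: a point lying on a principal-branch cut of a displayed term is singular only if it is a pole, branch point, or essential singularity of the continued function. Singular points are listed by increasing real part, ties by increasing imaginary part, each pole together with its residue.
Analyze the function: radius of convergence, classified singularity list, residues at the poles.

Radius of convergence at 0: 1/2.
At -5/6: a pole of order 3; residue 0.
At -1/2: a logarithmic branch point.

Denominator factor (κ + 5/6)^3: pole of order 3 at -5/6, modulus 5/6.
Branch term (17/16)*log(1 - κ/(-1/2)): its argument vanishes at κ = -1/2, a logarithmic branch point, modulus 1/2.
The radius of convergence is the smallest modulus among the singular points: 1/2.
The branch term is analytic at -5/6 and contributes nothing to the residue; only the rational part matters.
At the order-3 pole -5/6 set g(κ) = (κ - (-5/6))^3*(rational part) = -8*κ/35 - 11/38.
Order-3 pole: residue = g''(a)/2; g''(-5/6) = 0, so the residue is 0.
List the singular points by increasing real part (a conjugate pair: the negative imaginary part first).


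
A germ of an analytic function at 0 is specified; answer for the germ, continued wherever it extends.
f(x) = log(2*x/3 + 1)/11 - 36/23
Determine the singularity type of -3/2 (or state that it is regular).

The point is a logarithmic branch point.

The term (1/11)*log(1 - x/(-3/2)) has argument 1 - -3/2/(-3/2) = 0 at -3/2: a logarithmic (infinitely-sheeted) branch point; the remaining terms are analytic or single-valued there.


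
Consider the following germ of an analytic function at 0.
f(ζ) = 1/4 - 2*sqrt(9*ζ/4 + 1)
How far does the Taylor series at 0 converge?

The radius of convergence is 4/9.

Branch term (-2)*sqrt(1 - ζ/(-4/9)): its argument vanishes at ζ = -4/9, a square-root branch point, modulus 4/9.
The radius of convergence is the smallest modulus among the singular points: 4/9.


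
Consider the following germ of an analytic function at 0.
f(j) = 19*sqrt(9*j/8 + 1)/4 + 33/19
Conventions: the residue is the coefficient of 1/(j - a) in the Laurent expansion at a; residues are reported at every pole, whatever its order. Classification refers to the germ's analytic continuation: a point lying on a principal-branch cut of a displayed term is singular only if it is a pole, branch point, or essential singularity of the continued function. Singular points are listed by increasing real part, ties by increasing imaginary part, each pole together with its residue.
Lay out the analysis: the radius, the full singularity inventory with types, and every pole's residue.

Branch term (19/4)*sqrt(1 - j/(-8/9)): its argument vanishes at j = -8/9, a square-root branch point, modulus 8/9.
The radius of convergence is the smallest modulus among the singular points: 8/9.

Radius of convergence at 0: 8/9.
At -8/9: an algebraic (square-root) branch point.


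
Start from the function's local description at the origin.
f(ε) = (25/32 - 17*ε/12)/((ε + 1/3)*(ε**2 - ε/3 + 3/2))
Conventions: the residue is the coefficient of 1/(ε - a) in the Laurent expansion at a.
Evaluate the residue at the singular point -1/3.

At the order-1 pole -1/3 set g(ε) = (ε - (-1/3))*f(ε) = (25/32 - 17*ε/12)/(ε**2 - ε/3 + 3/2).
Simple pole: residue = g(a) at a = -1/3, which is 361/496.

The residue is 361/496.


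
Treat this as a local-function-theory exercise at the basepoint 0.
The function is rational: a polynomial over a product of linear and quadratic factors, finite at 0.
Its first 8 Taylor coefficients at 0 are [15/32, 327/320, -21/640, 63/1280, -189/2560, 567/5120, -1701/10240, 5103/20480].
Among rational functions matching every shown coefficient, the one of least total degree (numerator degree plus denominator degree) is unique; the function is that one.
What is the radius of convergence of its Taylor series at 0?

No rational of total degree below 3 reproduces all 8 coefficients; solving the [2/1] Pade equations on them gives f(δ) = (δ**2 + 23*δ/20 + 5/16)/(δ + 2/3), whose expansion matches every shown term.
Denominator factor (δ + 2/3): pole of order 1 at -2/3, modulus 2/3.
The radius of convergence is the smallest modulus among the singular points: 2/3.

The radius of convergence is 2/3.


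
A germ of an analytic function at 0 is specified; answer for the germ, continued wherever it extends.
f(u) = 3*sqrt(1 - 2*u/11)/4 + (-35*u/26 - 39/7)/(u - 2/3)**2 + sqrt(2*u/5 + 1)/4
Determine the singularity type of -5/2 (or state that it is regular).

The term (1/4)*sqrt(1 - u/(-5/2)) has argument 1 - -5/2/(-5/2) = 0 at -5/2: a square-root (algebraic, two-sheeted) branch point; the remaining terms are analytic or single-valued there.

The point is an algebraic (square-root) branch point.


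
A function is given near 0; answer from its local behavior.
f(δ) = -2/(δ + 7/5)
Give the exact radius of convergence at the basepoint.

The radius of convergence is 7/5.

Denominator factor (δ + 7/5): pole of order 1 at -7/5, modulus 7/5.
The radius of convergence is the smallest modulus among the singular points: 7/5.


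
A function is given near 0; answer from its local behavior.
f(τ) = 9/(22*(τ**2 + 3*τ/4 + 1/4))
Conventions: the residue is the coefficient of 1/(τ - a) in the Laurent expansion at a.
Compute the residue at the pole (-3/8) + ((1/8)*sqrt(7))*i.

The factor τ**2 + 3*τ/4 + 1/4 splits as (τ - a)(τ - a') with a = (-3/8) + ((1/8)*sqrt(7))*i, a' = (-3/8) - ((1/8)*sqrt(7))*i. At the order-1 pole a set g(τ) = (τ - a)*f(τ) = [9/22] / (τ - a').
Simple pole: residue = g(a) at a = (-3/8) + ((1/8)*sqrt(7))*i, which is -((18/77)*sqrt(7))*i.

The residue is -((18/77)*sqrt(7))*i.


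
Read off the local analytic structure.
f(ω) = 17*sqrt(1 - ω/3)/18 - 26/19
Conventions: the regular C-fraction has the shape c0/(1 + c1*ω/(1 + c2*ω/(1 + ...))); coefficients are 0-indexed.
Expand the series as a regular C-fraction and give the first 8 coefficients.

Taylor coefficients (expand at 0): a_0 = -145/342, a_1 = -17/108, a_2 = -17/1296, a_3 = -17/7776, a_4 = -85/186624, a_5 = -119/1119744, a_6 = -119/4478976, a_7 = -187/26873856.
c0 = a_0 = -145/342. Peel one level at a time: if S = 1 + c*ω/S' with S'(0) = 1, then c is the ω-coefficient of S and S' = c*ω/(S - 1).
S_1 = c0/f = 1 + (-323/870)*ω + (53941/504600)*ω^2 + ...; c1 = -323/870.
S_2 = c1*ω/(S_1 - 1) = 1 + (167/580)*ω + (-1/144)*ω^2 + ...; c2 = 167/580.
S_3 = c2*ω/(S_2 - 1) = 1 + (145/6012)*ω + (166315/36144144)*ω^2 + ...; c3 = 145/6012.
S_4 = c3*ω/(S_3 - 1) = 1 + (-1147/6012)*ω + (-1/144)*ω^2 + ...; c4 = -1147/6012.
S_5 = c4*ω/(S_4 - 1) = 1 + (-167/4588)*ω + (-299431/63149232)*ω^2 + ...; c5 = -167/4588.
S_6 = c5*ω/(S_5 - 1) = 1 + (-1793/13764)*ω + (-1/144)*ω^2 + ...; c6 = -1793/13764.
S_7 = c6*ω/(S_6 - 1) = 1 + (-1147/21516)*ω + ...; c7 = -1147/21516.

The regular C-fraction coefficients are [-145/342, -323/870, 167/580, 145/6012, -1147/6012, -167/4588, -1793/13764, -1147/21516].


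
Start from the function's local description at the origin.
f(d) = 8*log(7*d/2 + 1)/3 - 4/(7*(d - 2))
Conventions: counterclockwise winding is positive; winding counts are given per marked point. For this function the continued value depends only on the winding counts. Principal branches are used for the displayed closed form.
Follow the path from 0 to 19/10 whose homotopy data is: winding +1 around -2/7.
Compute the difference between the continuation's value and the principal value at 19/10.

Continued minus principal equals (16/3)*pi*i.

The rational part is single-valued and drops out of the difference; each branch term changes only by its own monodromy.
(8/3)*log(1 - d/(-2/7)): each positive loop around -2/7 adds 2*pi*i to the log, so winding +1 contributes (8/3)*(1)*2*pi*i = (16/3)*pi*i.
Summing the contributions at d = 19/10 gives (16/3)*pi*i.
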